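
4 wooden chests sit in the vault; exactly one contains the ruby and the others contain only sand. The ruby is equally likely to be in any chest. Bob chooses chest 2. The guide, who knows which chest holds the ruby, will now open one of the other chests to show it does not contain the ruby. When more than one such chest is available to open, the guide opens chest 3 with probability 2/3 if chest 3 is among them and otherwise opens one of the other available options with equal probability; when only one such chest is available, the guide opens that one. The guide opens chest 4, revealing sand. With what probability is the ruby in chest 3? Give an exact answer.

Apply Bayes' rule, conditioning on where the ruby actually is.
If it is in chest 1 (prior 1/4): chest 3 is available but not opened, probability 1/3; weight (1/4)·(1/3) = 1/12.
If it is in chest 2 (prior 1/4): chest 3 is available but not opened; chest 4 gets probability (1 − 2/3)/2 = 1/6; weight (1/4)·(1/6) = 1/24.
If it is in chest 3 (prior 1/4): chest 3 holds the prize so is unavailable; the guide chooses uniformly among the 2 others, probability 1/2; weight (1/4)·(1/2) = 1/8.
If it is in chest 4 (prior 1/4): the guide opened chest 4, so this case is ruled out; weight (1/4)·0 = 0.
The weights sum to 1/4.
So P(the ruby in chest 3 | the guide opened chest 4) = (1/8) / (1/4) = 1/2.

1/2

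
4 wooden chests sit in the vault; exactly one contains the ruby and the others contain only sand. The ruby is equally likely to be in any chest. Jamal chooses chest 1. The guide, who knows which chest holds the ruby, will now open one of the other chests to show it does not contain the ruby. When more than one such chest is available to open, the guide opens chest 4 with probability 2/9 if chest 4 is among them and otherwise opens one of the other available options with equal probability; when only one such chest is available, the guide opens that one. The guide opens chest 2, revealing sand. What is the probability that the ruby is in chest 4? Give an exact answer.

Apply Bayes' rule, conditioning on where the ruby actually is.
If it is in chest 1 (prior 1/4): chest 4 is available but not opened; chest 2 gets probability (1 − 2/9)/2 = 7/18; weight (1/4)·(7/18) = 7/72.
If it is in chest 2 (prior 1/4): the guide opened chest 2, so this case is ruled out; weight (1/4)·0 = 0.
If it is in chest 3 (prior 1/4): chest 4 is available but not opened, probability 7/9; weight (1/4)·(7/9) = 7/36.
If it is in chest 4 (prior 1/4): chest 4 holds the prize so is unavailable; the guide chooses uniformly among the 2 others, probability 1/2; weight (1/4)·(1/2) = 1/8.
The weights sum to 5/12.
So P(the ruby in chest 4 | the guide opened chest 2) = (1/8) / (5/12) = 3/10.

3/10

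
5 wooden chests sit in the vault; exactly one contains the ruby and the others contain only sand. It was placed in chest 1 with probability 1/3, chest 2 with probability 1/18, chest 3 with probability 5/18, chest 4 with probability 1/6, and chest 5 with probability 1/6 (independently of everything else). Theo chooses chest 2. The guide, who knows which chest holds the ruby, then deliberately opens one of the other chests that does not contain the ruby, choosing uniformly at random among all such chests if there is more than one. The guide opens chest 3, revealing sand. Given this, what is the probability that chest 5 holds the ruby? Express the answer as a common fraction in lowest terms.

Condition on the true location of the ruby.
If it is in chest 1 (prior 1/3): the guide has 3 equally likely choices, so probability 1/3; weight (1/3)·(1/3) = 1/9.
If it is in chest 2 (prior 1/18): the guide has 4 equally likely choices, so probability 1/4; weight (1/18)·(1/4) = 1/72.
If it is in chest 3 (prior 5/18): the guide opened chest 3, so this case is ruled out; weight (5/18)·0 = 0.
If it is in either of chests 4 and 5 (prior 1/6 each): the guide has 3 equally likely choices, so probability 1/3; weight (1/6)·(1/3) = 1/18 each.
The weights sum to 17/72.
So P(the ruby in chest 5 | the guide opened chest 3) = (1/18) / (17/72) = 4/17.

4/17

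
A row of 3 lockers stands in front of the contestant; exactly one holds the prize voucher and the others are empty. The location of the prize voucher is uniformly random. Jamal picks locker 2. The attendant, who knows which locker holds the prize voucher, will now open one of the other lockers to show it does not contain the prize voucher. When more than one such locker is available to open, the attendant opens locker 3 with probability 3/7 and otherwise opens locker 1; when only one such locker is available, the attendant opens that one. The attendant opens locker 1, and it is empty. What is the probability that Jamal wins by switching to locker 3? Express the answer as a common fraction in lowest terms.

7/11

Condition on the true location of the prize voucher.
If it is in locker 1 (prior 1/3): the attendant opened locker 1, so this case is ruled out; weight (1/3)·0 = 0.
If it is in locker 2 (prior 1/3): locker 3 is available but not opened, probability 4/7; weight (1/3)·(4/7) = 4/21.
If it is in locker 3 (prior 1/3): only locker 1 is available, probability 1; weight (1/3)·1 = 1/3.
The weights sum to 11/21.
So P(the prize voucher in locker 3 | the attendant opened locker 1) = (1/3) / (11/21) = 7/11.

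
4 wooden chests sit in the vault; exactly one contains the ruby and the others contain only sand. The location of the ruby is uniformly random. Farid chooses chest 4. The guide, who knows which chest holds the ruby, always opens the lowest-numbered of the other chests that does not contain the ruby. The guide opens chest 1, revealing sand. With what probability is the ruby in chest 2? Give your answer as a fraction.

Consider each possible location of the ruby in turn.
If it is in chest 1 (prior 1/4): the guide opened chest 1, so this case is ruled out; weight (1/4)·0 = 0.
If it is in any of chests 2, 3, and 4 (prior 1/4 each): chest 1 is the lowest-numbered option available, probability 1; weight (1/4)·1 = 1/4 each.
The weights sum to 3/4.
So P(the ruby in chest 2 | the guide opened chest 1) = (1/4) / (3/4) = 1/3.

1/3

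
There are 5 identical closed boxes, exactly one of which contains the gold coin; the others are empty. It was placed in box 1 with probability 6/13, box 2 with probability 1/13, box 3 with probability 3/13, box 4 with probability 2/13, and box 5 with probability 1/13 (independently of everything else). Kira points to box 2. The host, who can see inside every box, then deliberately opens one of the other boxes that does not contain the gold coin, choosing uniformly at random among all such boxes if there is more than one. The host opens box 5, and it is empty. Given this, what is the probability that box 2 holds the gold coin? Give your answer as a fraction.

Apply Bayes' rule, conditioning on where the gold coin actually is.
If it is in box 1 (prior 6/13): the host has 3 equally likely choices, so probability 1/3; weight (6/13)·(1/3) = 2/13.
If it is in box 2 (prior 1/13): the host has 4 equally likely choices, so probability 1/4; weight (1/13)·(1/4) = 1/52.
If it is in box 3 (prior 3/13): the host has 3 equally likely choices, so probability 1/3; weight (3/13)·(1/3) = 1/13.
If it is in box 4 (prior 2/13): the host has 3 equally likely choices, so probability 1/3; weight (2/13)·(1/3) = 2/39.
If it is in box 5 (prior 1/13): the host opened box 5, so this case is ruled out; weight (1/13)·0 = 0.
The weights sum to 47/156.
So P(the gold coin in box 2 | the host opened box 5) = (1/52) / (47/156) = 3/47.

3/47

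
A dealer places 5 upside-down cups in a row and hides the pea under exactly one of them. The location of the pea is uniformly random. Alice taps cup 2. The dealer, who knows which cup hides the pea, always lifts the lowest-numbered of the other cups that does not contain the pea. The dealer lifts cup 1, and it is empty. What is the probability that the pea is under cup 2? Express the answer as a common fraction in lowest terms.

1/4

Condition on the true location of the pea.
If it is under cup 1 (prior 1/5): the dealer opened cup 1, so this case is ruled out; weight (1/5)·0 = 0.
If it is under any of cups 2, 3, 4, and 5 (prior 1/5 each): cup 1 is the lowest-numbered option available, probability 1; weight (1/5)·1 = 1/5 each.
The weights sum to 4/5.
So P(the pea under cup 2 | the dealer opened cup 1) = (1/5) / (4/5) = 1/4.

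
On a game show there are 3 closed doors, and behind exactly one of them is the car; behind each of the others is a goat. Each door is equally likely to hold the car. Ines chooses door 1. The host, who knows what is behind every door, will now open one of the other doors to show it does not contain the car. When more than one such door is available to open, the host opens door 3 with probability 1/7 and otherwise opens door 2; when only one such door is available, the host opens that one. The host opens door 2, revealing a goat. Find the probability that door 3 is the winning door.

Condition on the true location of the car.
If it is behind door 1 (prior 1/3): door 3 is available but not opened, probability 6/7; weight (1/3)·(6/7) = 2/7.
If it is behind door 2 (prior 1/3): the host opened door 2, so this case is ruled out; weight (1/3)·0 = 0.
If it is behind door 3 (prior 1/3): only door 2 is available, probability 1; weight (1/3)·1 = 1/3.
The weights sum to 13/21.
So P(the car behind door 3 | the host opened door 2) = (1/3) / (13/21) = 7/13.

7/13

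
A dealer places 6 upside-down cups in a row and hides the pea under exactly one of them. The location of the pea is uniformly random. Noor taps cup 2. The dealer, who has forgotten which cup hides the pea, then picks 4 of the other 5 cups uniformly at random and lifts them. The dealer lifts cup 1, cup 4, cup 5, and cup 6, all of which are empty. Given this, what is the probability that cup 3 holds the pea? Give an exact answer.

1/2

Apply Bayes' rule, conditioning on where the pea actually is.
If it is under any of cups 1, 4, 5, and 6 (prior 1/6 each): that cup was opened and seen not to hold the prize — ruled out; weight (1/6)·0 = 0 each.
If it is under either of cups 2 and 3 (prior 1/6 each): the dealer picks exactly this set with probability 1/5 regardless, and none is the prize; weight (1/6)·(1/5) = 1/30 each.
The weights sum to 1/15.
So P(the pea under cup 3 | the dealer opened cup 1, cup 4, cup 5, and cup 6) = (1/30) / (1/15) = 1/2.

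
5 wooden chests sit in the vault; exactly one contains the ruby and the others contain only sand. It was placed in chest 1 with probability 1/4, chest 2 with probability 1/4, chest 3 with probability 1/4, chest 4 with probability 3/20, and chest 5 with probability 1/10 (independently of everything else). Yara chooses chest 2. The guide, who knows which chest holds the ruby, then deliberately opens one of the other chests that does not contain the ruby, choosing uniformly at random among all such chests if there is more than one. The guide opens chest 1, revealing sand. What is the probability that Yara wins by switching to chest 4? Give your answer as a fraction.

Apply Bayes' rule, conditioning on where the ruby actually is.
If it is in chest 1 (prior 1/4): the guide opened chest 1, so this case is ruled out; weight (1/4)·0 = 0.
If it is in chest 2 (prior 1/4): the guide has 4 equally likely choices, so probability 1/4; weight (1/4)·(1/4) = 1/16.
If it is in chest 3 (prior 1/4): the guide has 3 equally likely choices, so probability 1/3; weight (1/4)·(1/3) = 1/12.
If it is in chest 4 (prior 3/20): the guide has 3 equally likely choices, so probability 1/3; weight (3/20)·(1/3) = 1/20.
If it is in chest 5 (prior 1/10): the guide has 3 equally likely choices, so probability 1/3; weight (1/10)·(1/3) = 1/30.
The weights sum to 11/48.
So P(the ruby in chest 4 | the guide opened chest 1) = (1/20) / (11/48) = 12/55.

12/55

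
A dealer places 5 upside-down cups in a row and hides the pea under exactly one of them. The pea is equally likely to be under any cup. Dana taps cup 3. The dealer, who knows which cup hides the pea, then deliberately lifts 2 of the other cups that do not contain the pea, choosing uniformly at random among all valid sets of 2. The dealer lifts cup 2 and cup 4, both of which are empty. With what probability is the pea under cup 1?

2/5

Condition on the true location of the pea.
If it is under either of cups 1 and 5 (prior 1/5 each): the dealer has 3 equally likely choices, so probability 1/3; weight (1/5)·(1/3) = 1/15 each.
If it is under either of cups 2 and 4 (prior 1/5 each): that cup was opened and seen not to hold the prize — ruled out; weight (1/5)·0 = 0 each.
If it is under cup 3 (prior 1/5): the dealer has 6 equally likely choices, so probability 1/6; weight (1/5)·(1/6) = 1/30.
The weights sum to 1/6.
So P(the pea under cup 1 | the dealer opened cup 2 and cup 4) = (1/15) / (1/6) = 2/5.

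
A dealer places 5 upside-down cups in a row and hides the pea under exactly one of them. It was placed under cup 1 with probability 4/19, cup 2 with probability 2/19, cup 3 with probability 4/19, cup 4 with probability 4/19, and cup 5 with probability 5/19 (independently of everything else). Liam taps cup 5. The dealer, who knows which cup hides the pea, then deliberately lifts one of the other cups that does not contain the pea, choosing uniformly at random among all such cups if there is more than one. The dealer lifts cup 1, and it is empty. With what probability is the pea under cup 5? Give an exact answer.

3/11

Consider each possible location of the pea in turn.
If it is under cup 1 (prior 4/19): the dealer opened cup 1, so this case is ruled out; weight (4/19)·0 = 0.
If it is under cup 2 (prior 2/19): the dealer has 3 equally likely choices, so probability 1/3; weight (2/19)·(1/3) = 2/57.
If it is under either of cups 3 and 4 (prior 4/19 each): the dealer has 3 equally likely choices, so probability 1/3; weight (4/19)·(1/3) = 4/57 each.
If it is under cup 5 (prior 5/19): the dealer has 4 equally likely choices, so probability 1/4; weight (5/19)·(1/4) = 5/76.
The weights sum to 55/228.
So P(the pea under cup 5 | the dealer opened cup 1) = (5/76) / (55/228) = 3/11.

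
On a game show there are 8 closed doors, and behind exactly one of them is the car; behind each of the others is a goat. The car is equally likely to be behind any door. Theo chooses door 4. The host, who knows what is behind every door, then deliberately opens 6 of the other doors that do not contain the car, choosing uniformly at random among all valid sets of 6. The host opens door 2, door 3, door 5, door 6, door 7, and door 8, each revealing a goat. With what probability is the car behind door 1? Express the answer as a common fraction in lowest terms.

7/8

Condition on the true location of the car.
If it is behind door 1 (prior 1/8): the host has no choice, probability 1; weight (1/8)·1 = 1/8.
If it is behind any of doors 2, 3, 5, 6, 7, and 8 (prior 1/8 each): that door was opened and seen not to hold the prize — ruled out; weight (1/8)·0 = 0 each.
If it is behind door 4 (prior 1/8): the host has 7 equally likely choices, so probability 1/7; weight (1/8)·(1/7) = 1/56.
The weights sum to 1/7.
So P(the car behind door 1 | the host opened door 2, door 3, door 5, door 6, door 7, and door 8) = (1/8) / (1/7) = 7/8.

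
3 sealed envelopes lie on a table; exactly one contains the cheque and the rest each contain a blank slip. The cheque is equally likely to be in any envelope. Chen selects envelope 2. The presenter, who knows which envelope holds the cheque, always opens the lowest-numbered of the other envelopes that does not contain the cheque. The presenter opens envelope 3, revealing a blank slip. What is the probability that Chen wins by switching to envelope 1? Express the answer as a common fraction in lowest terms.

Apply Bayes' rule, conditioning on where the cheque actually is.
If it is in envelope 1 (prior 1/3): envelope 3 is the lowest-numbered option available, probability 1; weight (1/3)·1 = 1/3.
If it is in envelope 2 (prior 1/3): the presenter would have opened envelope 1 instead, probability 0; weight (1/3)·0 = 0.
If it is in envelope 3 (prior 1/3): the presenter opened envelope 3, so this case is ruled out; weight (1/3)·0 = 0.
The weights sum to 1/3.
So P(the cheque in envelope 1 | the presenter opened envelope 3) = (1/3) / (1/3) = 1.

1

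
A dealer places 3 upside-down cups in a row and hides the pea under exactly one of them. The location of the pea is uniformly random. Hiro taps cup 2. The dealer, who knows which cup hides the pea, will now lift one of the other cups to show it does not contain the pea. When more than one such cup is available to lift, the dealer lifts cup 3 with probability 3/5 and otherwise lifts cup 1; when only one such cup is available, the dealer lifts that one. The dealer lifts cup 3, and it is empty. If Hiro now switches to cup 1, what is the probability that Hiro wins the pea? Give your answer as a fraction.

Condition on the true location of the pea.
If it is under cup 1 (prior 1/3): only cup 3 is available, probability 1; weight (1/3)·1 = 1/3.
If it is under cup 2 (prior 1/3): cup 3 is available, opened with probability 3/5; weight (1/3)·(3/5) = 1/5.
If it is under cup 3 (prior 1/3): the dealer opened cup 3, so this case is ruled out; weight (1/3)·0 = 0.
The weights sum to 8/15.
So P(the pea under cup 1 | the dealer opened cup 3) = (1/3) / (8/15) = 5/8.

5/8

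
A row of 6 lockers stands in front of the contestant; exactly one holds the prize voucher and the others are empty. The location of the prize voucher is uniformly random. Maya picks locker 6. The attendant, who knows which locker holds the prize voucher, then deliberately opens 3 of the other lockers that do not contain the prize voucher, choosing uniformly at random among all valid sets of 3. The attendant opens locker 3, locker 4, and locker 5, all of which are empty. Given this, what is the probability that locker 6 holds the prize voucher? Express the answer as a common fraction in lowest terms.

1/6

Apply Bayes' rule, conditioning on where the prize voucher actually is.
If it is in either of lockers 1 and 2 (prior 1/6 each): the attendant has 4 equally likely choices, so probability 1/4; weight (1/6)·(1/4) = 1/24 each.
If it is in any of lockers 3, 4, and 5 (prior 1/6 each): that locker was opened and seen not to hold the prize — ruled out; weight (1/6)·0 = 0 each.
If it is in locker 6 (prior 1/6): the attendant has 10 equally likely choices, so probability 1/10; weight (1/6)·(1/10) = 1/60.
The weights sum to 1/10.
So P(the prize voucher in locker 6 | the attendant opened locker 3, locker 4, and locker 5) = (1/60) / (1/10) = 1/6.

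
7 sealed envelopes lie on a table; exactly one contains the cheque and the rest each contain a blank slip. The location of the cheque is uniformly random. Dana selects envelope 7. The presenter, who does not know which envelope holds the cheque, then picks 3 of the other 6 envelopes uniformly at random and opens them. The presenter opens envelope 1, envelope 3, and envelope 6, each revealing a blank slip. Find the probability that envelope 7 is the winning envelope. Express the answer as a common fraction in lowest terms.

Consider each possible location of the cheque in turn.
If it is in any of envelopes 1, 3, and 6 (prior 1/7 each): that envelope was opened and seen not to hold the prize — ruled out; weight (1/7)·0 = 0 each.
If it is in any of envelopes 2, 4, 5, and 7 (prior 1/7 each): the presenter picks exactly this set with probability 1/20 regardless, and none is the prize; weight (1/7)·(1/20) = 1/140 each.
The weights sum to 1/35.
So P(the cheque in envelope 7 | the presenter opened envelope 1, envelope 3, and envelope 6) = (1/140) / (1/35) = 1/4.

1/4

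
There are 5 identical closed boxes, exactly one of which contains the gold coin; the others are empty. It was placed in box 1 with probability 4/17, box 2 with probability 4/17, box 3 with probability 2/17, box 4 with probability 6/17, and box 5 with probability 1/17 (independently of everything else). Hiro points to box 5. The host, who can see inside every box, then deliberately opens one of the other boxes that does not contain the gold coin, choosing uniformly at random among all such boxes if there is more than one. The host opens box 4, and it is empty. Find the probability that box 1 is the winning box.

16/43

Condition on the true location of the gold coin.
If it is in either of boxes 1 and 2 (prior 4/17 each): the host has 3 equally likely choices, so probability 1/3; weight (4/17)·(1/3) = 4/51 each.
If it is in box 3 (prior 2/17): the host has 3 equally likely choices, so probability 1/3; weight (2/17)·(1/3) = 2/51.
If it is in box 4 (prior 6/17): the host opened box 4, so this case is ruled out; weight (6/17)·0 = 0.
If it is in box 5 (prior 1/17): the host has 4 equally likely choices, so probability 1/4; weight (1/17)·(1/4) = 1/68.
The weights sum to 43/204.
So P(the gold coin in box 1 | the host opened box 4) = (4/51) / (43/204) = 16/43.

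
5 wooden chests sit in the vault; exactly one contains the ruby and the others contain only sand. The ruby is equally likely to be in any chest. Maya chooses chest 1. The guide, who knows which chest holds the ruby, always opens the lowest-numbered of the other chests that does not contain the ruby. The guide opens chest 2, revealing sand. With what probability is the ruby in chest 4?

Condition on the true location of the ruby.
If it is in any of chests 1, 3, 4, and 5 (prior 1/5 each): chest 2 is the lowest-numbered option available, probability 1; weight (1/5)·1 = 1/5 each.
If it is in chest 2 (prior 1/5): the guide opened chest 2, so this case is ruled out; weight (1/5)·0 = 0.
The weights sum to 4/5.
So P(the ruby in chest 4 | the guide opened chest 2) = (1/5) / (4/5) = 1/4.

1/4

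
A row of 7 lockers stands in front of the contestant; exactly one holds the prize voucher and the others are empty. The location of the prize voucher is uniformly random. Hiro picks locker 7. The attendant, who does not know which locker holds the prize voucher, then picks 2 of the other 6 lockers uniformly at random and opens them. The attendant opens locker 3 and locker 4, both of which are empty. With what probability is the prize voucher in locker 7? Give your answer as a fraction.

1/5

Because the attendant chose which lockers to open without knowing where the prize voucher is, the choice is independent of the prize location. Learning that none of the 2 opened lockers holds the prize voucher simply rules out those 2 locations and leaves the remaining 5 lockers still equally likely by symmetry.
So P(the prize voucher in locker 7) = 1/5.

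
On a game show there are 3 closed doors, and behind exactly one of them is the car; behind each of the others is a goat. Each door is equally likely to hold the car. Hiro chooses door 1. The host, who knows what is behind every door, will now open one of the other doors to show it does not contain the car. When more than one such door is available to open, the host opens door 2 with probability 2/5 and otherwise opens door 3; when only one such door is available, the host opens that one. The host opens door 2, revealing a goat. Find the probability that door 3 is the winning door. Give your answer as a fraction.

Apply Bayes' rule, conditioning on where the car actually is.
If it is behind door 1 (prior 1/3): door 2 is available, opened with probability 2/5; weight (1/3)·(2/5) = 2/15.
If it is behind door 2 (prior 1/3): the host opened door 2, so this case is ruled out; weight (1/3)·0 = 0.
If it is behind door 3 (prior 1/3): only door 2 is available, probability 1; weight (1/3)·1 = 1/3.
The weights sum to 7/15.
So P(the car behind door 3 | the host opened door 2) = (1/3) / (7/15) = 5/7.

5/7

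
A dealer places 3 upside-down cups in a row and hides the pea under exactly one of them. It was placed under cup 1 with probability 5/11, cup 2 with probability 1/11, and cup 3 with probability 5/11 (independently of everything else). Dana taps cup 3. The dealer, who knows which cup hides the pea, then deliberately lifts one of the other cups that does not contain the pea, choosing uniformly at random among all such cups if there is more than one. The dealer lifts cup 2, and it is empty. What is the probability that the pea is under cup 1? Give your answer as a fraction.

Consider each possible location of the pea in turn.
If it is under cup 1 (prior 5/11): the dealer has no choice, probability 1; weight (5/11)·1 = 5/11.
If it is under cup 2 (prior 1/11): the dealer opened cup 2, so this case is ruled out; weight (1/11)·0 = 0.
If it is under cup 3 (prior 5/11): the dealer has 2 equally likely choices, so probability 1/2; weight (5/11)·(1/2) = 5/22.
The weights sum to 15/22.
So P(the pea under cup 1 | the dealer opened cup 2) = (5/11) / (15/22) = 2/3.

2/3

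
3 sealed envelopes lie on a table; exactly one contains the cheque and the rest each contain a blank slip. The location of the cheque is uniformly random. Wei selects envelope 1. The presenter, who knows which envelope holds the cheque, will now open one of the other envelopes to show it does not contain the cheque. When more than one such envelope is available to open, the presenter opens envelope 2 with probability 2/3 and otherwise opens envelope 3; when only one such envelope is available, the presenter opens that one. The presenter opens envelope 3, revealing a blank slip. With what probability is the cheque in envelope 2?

3/4

Consider each possible location of the cheque in turn.
If it is in envelope 1 (prior 1/3): envelope 2 is available but not opened, probability 1/3; weight (1/3)·(1/3) = 1/9.
If it is in envelope 2 (prior 1/3): only envelope 3 is available, probability 1; weight (1/3)·1 = 1/3.
If it is in envelope 3 (prior 1/3): the presenter opened envelope 3, so this case is ruled out; weight (1/3)·0 = 0.
The weights sum to 4/9.
So P(the cheque in envelope 2 | the presenter opened envelope 3) = (1/3) / (4/9) = 3/4.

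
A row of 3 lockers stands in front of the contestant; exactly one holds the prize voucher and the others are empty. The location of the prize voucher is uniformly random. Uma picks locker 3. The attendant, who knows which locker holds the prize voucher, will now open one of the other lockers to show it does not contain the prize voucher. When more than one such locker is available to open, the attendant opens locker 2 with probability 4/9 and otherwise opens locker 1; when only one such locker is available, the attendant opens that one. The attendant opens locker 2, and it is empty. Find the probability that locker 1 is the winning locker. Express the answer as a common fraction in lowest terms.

9/13

Consider each possible location of the prize voucher in turn.
If it is in locker 1 (prior 1/3): only locker 2 is available, probability 1; weight (1/3)·1 = 1/3.
If it is in locker 2 (prior 1/3): the attendant opened locker 2, so this case is ruled out; weight (1/3)·0 = 0.
If it is in locker 3 (prior 1/3): locker 2 is available, opened with probability 4/9; weight (1/3)·(4/9) = 4/27.
The weights sum to 13/27.
So P(the prize voucher in locker 1 | the attendant opened locker 2) = (1/3) / (13/27) = 9/13.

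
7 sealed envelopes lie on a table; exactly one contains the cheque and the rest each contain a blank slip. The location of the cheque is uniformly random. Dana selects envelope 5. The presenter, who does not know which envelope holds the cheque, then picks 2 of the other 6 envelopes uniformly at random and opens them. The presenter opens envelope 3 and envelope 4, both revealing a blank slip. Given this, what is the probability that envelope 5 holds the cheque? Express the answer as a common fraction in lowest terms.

1/5

Condition on the true location of the cheque.
If it is in any of envelopes 1, 2, 5, 6, and 7 (prior 1/7 each): the presenter picks exactly this set with probability 1/15 regardless, and none is the prize; weight (1/7)·(1/15) = 1/105 each.
If it is in either of envelopes 3 and 4 (prior 1/7 each): that envelope was opened and seen not to hold the prize — ruled out; weight (1/7)·0 = 0 each.
The weights sum to 1/21.
So P(the cheque in envelope 5 | the presenter opened envelope 3 and envelope 4) = (1/105) / (1/21) = 1/5.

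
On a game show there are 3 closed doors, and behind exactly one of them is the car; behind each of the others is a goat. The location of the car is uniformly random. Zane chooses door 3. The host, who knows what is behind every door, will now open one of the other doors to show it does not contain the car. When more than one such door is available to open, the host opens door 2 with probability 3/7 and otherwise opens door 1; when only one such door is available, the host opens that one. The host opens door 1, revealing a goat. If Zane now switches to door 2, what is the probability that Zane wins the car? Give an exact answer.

7/11

Consider each possible location of the car in turn.
If it is behind door 1 (prior 1/3): the host opened door 1, so this case is ruled out; weight (1/3)·0 = 0.
If it is behind door 2 (prior 1/3): only door 1 is available, probability 1; weight (1/3)·1 = 1/3.
If it is behind door 3 (prior 1/3): door 2 is available but not opened, probability 4/7; weight (1/3)·(4/7) = 4/21.
The weights sum to 11/21.
So P(the car behind door 2 | the host opened door 1) = (1/3) / (11/21) = 7/11.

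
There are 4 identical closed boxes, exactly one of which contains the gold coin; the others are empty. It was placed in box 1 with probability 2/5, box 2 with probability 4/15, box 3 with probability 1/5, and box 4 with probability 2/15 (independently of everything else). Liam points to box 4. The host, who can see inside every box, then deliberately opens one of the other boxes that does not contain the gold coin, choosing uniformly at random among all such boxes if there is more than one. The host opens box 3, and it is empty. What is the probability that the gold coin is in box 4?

2/17

Consider each possible location of the gold coin in turn.
If it is in box 1 (prior 2/5): the host has 2 equally likely choices, so probability 1/2; weight (2/5)·(1/2) = 1/5.
If it is in box 2 (prior 4/15): the host has 2 equally likely choices, so probability 1/2; weight (4/15)·(1/2) = 2/15.
If it is in box 3 (prior 1/5): the host opened box 3, so this case is ruled out; weight (1/5)·0 = 0.
If it is in box 4 (prior 2/15): the host has 3 equally likely choices, so probability 1/3; weight (2/15)·(1/3) = 2/45.
The weights sum to 17/45.
So P(the gold coin in box 4 | the host opened box 3) = (2/45) / (17/45) = 2/17.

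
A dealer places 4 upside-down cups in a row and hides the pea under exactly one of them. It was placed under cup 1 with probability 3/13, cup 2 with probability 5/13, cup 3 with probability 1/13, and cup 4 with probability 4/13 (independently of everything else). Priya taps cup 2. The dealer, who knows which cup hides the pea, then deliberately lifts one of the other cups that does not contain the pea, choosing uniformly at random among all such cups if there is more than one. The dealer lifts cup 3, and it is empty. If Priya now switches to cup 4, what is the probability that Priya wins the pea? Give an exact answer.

12/31

Apply Bayes' rule, conditioning on where the pea actually is.
If it is under cup 1 (prior 3/13): the dealer has 2 equally likely choices, so probability 1/2; weight (3/13)·(1/2) = 3/26.
If it is under cup 2 (prior 5/13): the dealer has 3 equally likely choices, so probability 1/3; weight (5/13)·(1/3) = 5/39.
If it is under cup 3 (prior 1/13): the dealer opened cup 3, so this case is ruled out; weight (1/13)·0 = 0.
If it is under cup 4 (prior 4/13): the dealer has 2 equally likely choices, so probability 1/2; weight (4/13)·(1/2) = 2/13.
The weights sum to 31/78.
So P(the pea under cup 4 | the dealer opened cup 3) = (2/13) / (31/78) = 12/31.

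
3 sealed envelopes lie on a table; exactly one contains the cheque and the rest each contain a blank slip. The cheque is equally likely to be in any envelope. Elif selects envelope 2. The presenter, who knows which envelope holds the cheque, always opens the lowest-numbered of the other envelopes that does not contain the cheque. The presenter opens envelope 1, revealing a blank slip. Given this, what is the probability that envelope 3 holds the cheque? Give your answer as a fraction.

1/2

Apply Bayes' rule, conditioning on where the cheque actually is.
If it is in envelope 1 (prior 1/3): the presenter opened envelope 1, so this case is ruled out; weight (1/3)·0 = 0.
If it is in either of envelopes 2 and 3 (prior 1/3 each): envelope 1 is the lowest-numbered option available, probability 1; weight (1/3)·1 = 1/3 each.
The weights sum to 2/3.
So P(the cheque in envelope 3 | the presenter opened envelope 1) = (1/3) / (2/3) = 1/2.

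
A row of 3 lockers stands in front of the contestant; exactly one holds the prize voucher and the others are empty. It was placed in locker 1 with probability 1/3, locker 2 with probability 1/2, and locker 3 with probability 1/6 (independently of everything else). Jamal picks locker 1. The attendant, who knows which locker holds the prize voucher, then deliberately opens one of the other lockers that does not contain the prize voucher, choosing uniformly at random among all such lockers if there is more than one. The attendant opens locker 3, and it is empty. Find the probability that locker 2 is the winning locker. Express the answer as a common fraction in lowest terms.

Apply Bayes' rule, conditioning on where the prize voucher actually is.
If it is in locker 1 (prior 1/3): the attendant has 2 equally likely choices, so probability 1/2; weight (1/3)·(1/2) = 1/6.
If it is in locker 2 (prior 1/2): the attendant has no choice, probability 1; weight (1/2)·1 = 1/2.
If it is in locker 3 (prior 1/6): the attendant opened locker 3, so this case is ruled out; weight (1/6)·0 = 0.
The weights sum to 2/3.
So P(the prize voucher in locker 2 | the attendant opened locker 3) = (1/2) / (2/3) = 3/4.

3/4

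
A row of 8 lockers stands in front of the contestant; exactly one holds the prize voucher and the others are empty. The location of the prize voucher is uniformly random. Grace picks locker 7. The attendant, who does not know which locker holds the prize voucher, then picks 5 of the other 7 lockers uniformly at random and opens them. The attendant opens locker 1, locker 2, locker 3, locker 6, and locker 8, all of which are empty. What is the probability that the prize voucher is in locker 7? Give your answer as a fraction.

1/3

Because the attendant chose which lockers to open without knowing where the prize voucher is, the choice is independent of the prize location. Learning that none of the 5 opened lockers holds the prize voucher simply rules out those 5 locations and leaves the remaining 3 lockers still equally likely by symmetry.
So P(the prize voucher in locker 7) = 1/3.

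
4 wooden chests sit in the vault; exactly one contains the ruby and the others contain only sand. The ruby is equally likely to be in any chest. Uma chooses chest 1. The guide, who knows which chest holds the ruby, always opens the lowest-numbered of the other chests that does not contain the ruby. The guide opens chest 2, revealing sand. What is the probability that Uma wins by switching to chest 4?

Consider each possible location of the ruby in turn.
If it is in any of chests 1, 3, and 4 (prior 1/4 each): chest 2 is the lowest-numbered option available, probability 1; weight (1/4)·1 = 1/4 each.
If it is in chest 2 (prior 1/4): the guide opened chest 2, so this case is ruled out; weight (1/4)·0 = 0.
The weights sum to 3/4.
So P(the ruby in chest 4 | the guide opened chest 2) = (1/4) / (3/4) = 1/3.

1/3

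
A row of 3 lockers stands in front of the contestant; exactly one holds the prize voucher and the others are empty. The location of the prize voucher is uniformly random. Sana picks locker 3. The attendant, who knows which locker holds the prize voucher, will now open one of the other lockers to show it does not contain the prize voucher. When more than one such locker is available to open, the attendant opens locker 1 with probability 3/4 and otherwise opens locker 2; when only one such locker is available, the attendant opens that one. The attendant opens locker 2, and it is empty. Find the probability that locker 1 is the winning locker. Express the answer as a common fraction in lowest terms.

Condition on the true location of the prize voucher.
If it is in locker 1 (prior 1/3): only locker 2 is available, probability 1; weight (1/3)·1 = 1/3.
If it is in locker 2 (prior 1/3): the attendant opened locker 2, so this case is ruled out; weight (1/3)·0 = 0.
If it is in locker 3 (prior 1/3): locker 1 is available but not opened, probability 1/4; weight (1/3)·(1/4) = 1/12.
The weights sum to 5/12.
So P(the prize voucher in locker 1 | the attendant opened locker 2) = (1/3) / (5/12) = 4/5.

4/5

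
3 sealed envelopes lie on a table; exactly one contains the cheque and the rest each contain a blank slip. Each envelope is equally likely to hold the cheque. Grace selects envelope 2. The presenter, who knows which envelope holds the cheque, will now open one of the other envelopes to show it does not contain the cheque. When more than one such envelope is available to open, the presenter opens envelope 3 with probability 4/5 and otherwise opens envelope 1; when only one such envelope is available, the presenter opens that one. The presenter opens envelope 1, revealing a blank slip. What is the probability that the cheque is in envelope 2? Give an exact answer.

1/6

Consider each possible location of the cheque in turn.
If it is in envelope 1 (prior 1/3): the presenter opened envelope 1, so this case is ruled out; weight (1/3)·0 = 0.
If it is in envelope 2 (prior 1/3): envelope 3 is available but not opened, probability 1/5; weight (1/3)·(1/5) = 1/15.
If it is in envelope 3 (prior 1/3): only envelope 1 is available, probability 1; weight (1/3)·1 = 1/3.
The weights sum to 2/5.
So P(the cheque in envelope 2 | the presenter opened envelope 1) = (1/15) / (2/5) = 1/6.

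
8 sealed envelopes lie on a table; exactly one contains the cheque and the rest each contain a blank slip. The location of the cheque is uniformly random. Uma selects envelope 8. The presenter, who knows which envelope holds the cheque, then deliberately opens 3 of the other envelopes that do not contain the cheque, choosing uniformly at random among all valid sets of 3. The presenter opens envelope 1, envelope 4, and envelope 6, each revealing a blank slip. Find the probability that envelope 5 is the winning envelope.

7/32

Apply Bayes' rule, conditioning on where the cheque actually is.
If it is in any of envelopes 1, 4, and 6 (prior 1/8 each): that envelope was opened and seen not to hold the prize — ruled out; weight (1/8)·0 = 0 each.
If it is in any of envelopes 2, 3, 5, and 7 (prior 1/8 each): the presenter has 20 equally likely choices, so probability 1/20; weight (1/8)·(1/20) = 1/160 each.
If it is in envelope 8 (prior 1/8): the presenter has 35 equally likely choices, so probability 1/35; weight (1/8)·(1/35) = 1/280.
The weights sum to 1/35.
So P(the cheque in envelope 5 | the presenter opened envelope 1, envelope 4, and envelope 6) = (1/160) / (1/35) = 7/32.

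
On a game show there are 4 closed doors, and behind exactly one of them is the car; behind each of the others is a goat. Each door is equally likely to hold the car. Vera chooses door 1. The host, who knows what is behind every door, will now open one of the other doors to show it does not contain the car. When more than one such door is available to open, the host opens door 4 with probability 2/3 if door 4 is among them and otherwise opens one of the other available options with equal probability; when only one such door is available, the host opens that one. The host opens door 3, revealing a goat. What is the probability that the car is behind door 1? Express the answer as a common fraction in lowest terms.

1/6

Condition on the true location of the car.
If it is behind door 1 (prior 1/4): door 4 is available but not opened; door 3 gets probability (1 − 2/3)/2 = 1/6; weight (1/4)·(1/6) = 1/24.
If it is behind door 2 (prior 1/4): door 4 is available but not opened, probability 1/3; weight (1/4)·(1/3) = 1/12.
If it is behind door 3 (prior 1/4): the host opened door 3, so this case is ruled out; weight (1/4)·0 = 0.
If it is behind door 4 (prior 1/4): door 4 holds the prize so is unavailable; the host chooses uniformly among the 2 others, probability 1/2; weight (1/4)·(1/2) = 1/8.
The weights sum to 1/4.
So P(the car behind door 1 | the host opened door 3) = (1/24) / (1/4) = 1/6.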